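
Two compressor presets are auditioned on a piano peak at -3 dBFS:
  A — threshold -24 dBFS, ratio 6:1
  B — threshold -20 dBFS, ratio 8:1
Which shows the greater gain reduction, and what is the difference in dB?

A: overshoot 21 dB → output overshoot 3.5 dB → GR 17.5 dB.
B: overshoot 17 dB → output overshoot 2.125 dB → GR 14.875 dB.
A reduces 2.625 dB more.

A, by 2.625 dB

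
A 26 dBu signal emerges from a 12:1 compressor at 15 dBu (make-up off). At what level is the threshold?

14 dBu

Let T be the threshold. Output overshoot = (input overshoot)/R, so 15 − T = (26 − T)/12.
12·(15 − T) = 26 − T → 11·T = 180 − 26 = 154.
T = 154/11 = 14 dBu.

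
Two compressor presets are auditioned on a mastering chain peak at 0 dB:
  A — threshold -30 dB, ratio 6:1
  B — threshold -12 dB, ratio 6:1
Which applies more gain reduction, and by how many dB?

A, by 15 dB

A: GR = 30 − 30/6 = 25 dB.
B: GR = 12 − 12/6 = 10 dB.
A reduces 15 dB more.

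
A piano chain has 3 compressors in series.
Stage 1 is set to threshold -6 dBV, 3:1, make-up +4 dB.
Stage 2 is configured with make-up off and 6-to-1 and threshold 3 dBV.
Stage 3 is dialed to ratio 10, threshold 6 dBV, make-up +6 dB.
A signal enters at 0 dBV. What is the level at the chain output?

6 dBV

Stage 1: overshoot 6 dB → 6/3 = 2 dB → -4 dBV; +4 dB make-up → 0 dBV.
Stage 2: 0 dBV is at or below the 3 dBV threshold — no compression; output 0 dBV.
Stage 3: below threshold (0 ≤ 6); passes unchanged; make-up brings it to 6 dBV.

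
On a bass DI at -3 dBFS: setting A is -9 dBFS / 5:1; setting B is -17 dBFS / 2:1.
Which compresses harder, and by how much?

A: 6 dB over, compressed to 1.2 dB over, so 4.8 dB of GR.
B: 14 dB over, compressed to 7 dB over, so 7 dB of GR.
Difference: 2.2 dB in favour of B.

B, by 2.2 dB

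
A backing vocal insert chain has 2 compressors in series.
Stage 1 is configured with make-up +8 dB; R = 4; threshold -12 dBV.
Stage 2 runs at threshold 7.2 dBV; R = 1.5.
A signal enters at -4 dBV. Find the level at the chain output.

-2 dBV

Stage 1: overshoot 8 dB → 8/4 = 2 dB → -10 dBV; +8 dB make-up → -2 dBV.
Stage 2: below threshold (-2 ≤ 7.2); passes unchanged; output -2 dBV.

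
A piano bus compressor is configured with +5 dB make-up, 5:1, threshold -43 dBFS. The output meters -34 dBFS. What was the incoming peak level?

Before make-up, the level was -34 − 5 = -39 dBFS.
Post-compression overshoot = -39 − (-43) = 4 dB.
Before 5:1 compression the overshoot was 4 × 5 = 20 dB, so input = -43 + 20 = -23 dBFS.

-23 dBFS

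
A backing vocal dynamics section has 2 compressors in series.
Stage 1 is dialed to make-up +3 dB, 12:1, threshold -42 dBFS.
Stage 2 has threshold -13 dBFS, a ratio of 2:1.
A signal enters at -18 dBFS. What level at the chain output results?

-37 dBFS

Stage 1: overshoot 24 dB → 24/12 = 2 dB → -40 dBFS; +3 dB make-up → -37 dBFS.
Stage 2: -37 dBFS ≤ -13 dBFS, so stage 2 doesn't engage; output -37 dBFS.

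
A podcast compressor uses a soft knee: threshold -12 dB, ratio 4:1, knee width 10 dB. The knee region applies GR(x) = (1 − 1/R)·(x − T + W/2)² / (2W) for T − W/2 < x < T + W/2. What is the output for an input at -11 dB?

-12.35 dB

x − T + W/2 = -11 − (-12) + 5 = 6.
GR = (1 − 1/4) × 6² / 20 = 0.75 × 36 / 20 = 1.35 dB.
Output = -11 − 1.35 = -12.35 dB.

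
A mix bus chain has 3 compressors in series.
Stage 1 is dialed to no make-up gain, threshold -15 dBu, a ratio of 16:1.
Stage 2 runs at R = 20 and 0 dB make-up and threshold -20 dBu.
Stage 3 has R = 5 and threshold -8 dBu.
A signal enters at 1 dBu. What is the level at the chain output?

Stage 1: overshoot 16 dB → 16/16 = 1 dB → -14 dBu.
Stage 2: overshoot 6 dB → 6/20 = 0.3 dB → -19.7 dBu.
Stage 3: -19.7 dBu is at or below the -8 dBu threshold — no compression; output -19.7 dBu.

-19.7 dBu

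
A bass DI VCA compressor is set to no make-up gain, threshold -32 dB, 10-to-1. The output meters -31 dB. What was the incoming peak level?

-22 dB

The compressed level sits -31 − (-32) = 1 dB over threshold.
Undo the ratio: input overshoot = 1 × 10 = 10 dB, giving input = -22 dB.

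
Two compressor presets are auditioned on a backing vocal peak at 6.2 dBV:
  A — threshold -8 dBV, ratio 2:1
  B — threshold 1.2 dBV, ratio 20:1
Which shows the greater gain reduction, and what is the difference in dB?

A, by 2.35 dB

A: overshoot 14.2 dB → output overshoot 7.1 dB → GR 7.1 dB.
B: overshoot 5 dB → output overshoot 0.25 dB → GR 4.75 dB.
A reduces 2.35 dB more.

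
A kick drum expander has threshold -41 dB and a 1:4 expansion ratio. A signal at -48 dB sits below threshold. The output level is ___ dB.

-69 dB

Below threshold, a 1:4 expander applies gain = (4−1)×(T − x) of attenuation.
(4−1) × 7 = 21 dB, so output = -48 − 21 = -69 dB.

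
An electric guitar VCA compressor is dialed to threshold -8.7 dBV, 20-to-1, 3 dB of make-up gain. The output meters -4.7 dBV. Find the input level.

Before make-up, the level was -4.7 − 3 = -7.7 dBV.
That's 1 dB above the -8.7 dBV threshold.
Before 20:1 compression the overshoot was 1 × 20 = 20 dB, so input = -8.7 + 20 = 11.3 dBV.

11.3 dBV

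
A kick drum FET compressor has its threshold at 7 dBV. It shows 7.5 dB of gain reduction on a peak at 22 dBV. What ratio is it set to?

2:1

Input overshoot = 22 − 7 = 15 dB.
Output overshoot = 15 − 7.5 = 7.5 dB.
Ratio = input overshoot / output overshoot = 15 / 7.5 = 2.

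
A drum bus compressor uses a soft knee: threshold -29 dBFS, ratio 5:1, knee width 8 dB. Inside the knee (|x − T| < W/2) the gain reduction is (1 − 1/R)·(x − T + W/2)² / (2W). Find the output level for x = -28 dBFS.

-29.25 dBFS

x − T + W/2 = -28 − (-29) + 4 = 5.
GR = (1 − 1/5) × 5² / 16 = 0.8 × 25 / 16 = 1.25 dB.
Output = -28 − 1.25 = -29.25 dBFS.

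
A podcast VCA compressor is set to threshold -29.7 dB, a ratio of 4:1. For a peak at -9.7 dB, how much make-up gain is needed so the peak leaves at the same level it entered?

Without make-up, output = threshold + overshoot/4 = -29.7 + 5 = -24.7 dB.
Gap to target: 15 dB.

15 dB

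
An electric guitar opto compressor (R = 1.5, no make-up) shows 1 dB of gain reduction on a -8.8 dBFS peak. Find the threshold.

Gain reduction = -8.8 − (-9.8) = 1 dB; output overshoot = GR / (R − 1) = 1 / 0.5 = 2 dB.
Threshold = output − output overshoot = -9.8 − 2 = -11.8 dBFS.

-11.8 dBFS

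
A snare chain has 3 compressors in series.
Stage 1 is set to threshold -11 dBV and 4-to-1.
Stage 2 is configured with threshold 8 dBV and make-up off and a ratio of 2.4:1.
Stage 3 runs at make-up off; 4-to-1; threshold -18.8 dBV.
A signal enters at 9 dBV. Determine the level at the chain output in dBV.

-15.6 dBV

Stage 1: 9 dBV is 20 dB over -11 dBV; at 4:1 that becomes 5 dB over, giving -6 dBV.
Stage 2: -6 dBV is at or below the 8 dBV threshold — no compression; output -6 dBV.
Stage 3: overshoot 12.8 dB → 12.8/4 = 3.2 dB → -15.6 dBV.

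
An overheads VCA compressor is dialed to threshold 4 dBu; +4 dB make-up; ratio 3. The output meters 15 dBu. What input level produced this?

Remove make-up: 15 − 4 = 11 dBu.
The compressed level sits 11 − 4 = 7 dB over threshold.
Before 3:1 compression the overshoot was 7 × 3 = 21 dB, so input = 4 + 21 = 25 dBu.

25 dBu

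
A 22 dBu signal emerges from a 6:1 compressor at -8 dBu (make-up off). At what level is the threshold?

-14 dBu

Let T be the threshold. Output overshoot = (input overshoot)/R, so -8 − T = (22 − T)/6.
6·(-8 − T) = 22 − T → 5·T = -48 − 22 = -70.
T = -70/5 = -14 dBu.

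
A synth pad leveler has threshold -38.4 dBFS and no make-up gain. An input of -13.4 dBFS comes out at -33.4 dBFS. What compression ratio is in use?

5:1

Input overshoot = -13.4 − (-38.4) = 25 dB; output overshoot = -33.4 − (-38.4) = 5 dB.
Ratio = 25 / 5 = 5.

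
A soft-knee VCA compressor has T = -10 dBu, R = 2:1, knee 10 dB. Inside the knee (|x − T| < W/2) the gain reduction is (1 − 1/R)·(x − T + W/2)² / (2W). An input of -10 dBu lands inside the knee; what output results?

x − T + W/2 = -10 − (-10) + 5 = 5.
GR = (1 − 1/2) × 5² / 20 = 0.5 × 25 / 20 = 0.625 dB.
Output = -10 − 0.625 = -10.625 dBu.

-10.625 dBu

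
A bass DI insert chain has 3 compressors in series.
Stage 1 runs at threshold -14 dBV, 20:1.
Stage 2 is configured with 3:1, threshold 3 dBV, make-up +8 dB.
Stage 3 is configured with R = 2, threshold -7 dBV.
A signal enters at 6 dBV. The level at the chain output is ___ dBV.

Stage 1: 20 dB above -14 dBV, reduced 20:1 to 1 dB above → -13 dBV.
Stage 2: below threshold (-13 ≤ 3); passes unchanged; make-up brings it to -5 dBV.
Stage 3: 2 dB above -7 dBV, reduced 2:1 to 1 dB above → -6 dBV.

-6 dBV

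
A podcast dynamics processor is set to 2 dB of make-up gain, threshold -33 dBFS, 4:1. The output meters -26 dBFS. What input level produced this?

-13 dBFS

Stripping the +2 dB make-up gives -28 dBFS at the gain stage.
The compressed level sits -28 − (-33) = 5 dB over threshold.
Undo the ratio: input overshoot = 5 × 4 = 20 dB, giving input = -13 dBFS.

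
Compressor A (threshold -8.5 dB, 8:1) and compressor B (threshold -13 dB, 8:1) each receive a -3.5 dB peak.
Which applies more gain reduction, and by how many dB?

A: GR = 5 − 5/8 = 4.375 dB.
B: GR = 9.5 − 9.5/8 = 8.3125 dB.
Difference: 3.9375 dB in favour of B.

B, by 3.9375 dB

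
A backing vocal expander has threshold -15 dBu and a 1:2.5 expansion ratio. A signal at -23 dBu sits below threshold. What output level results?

Below threshold, a 1:2.5 expander applies gain = (2.5−1)×(T − x) of attenuation.
(2.5−1) × 8 = 12 dB, so output = -23 − 12 = -35 dBu.

-35 dBu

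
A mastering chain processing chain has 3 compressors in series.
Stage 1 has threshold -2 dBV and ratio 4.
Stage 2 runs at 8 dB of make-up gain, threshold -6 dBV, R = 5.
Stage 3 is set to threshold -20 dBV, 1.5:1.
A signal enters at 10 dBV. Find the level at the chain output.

Stage 1: 12 dB above -2 dBV, reduced 4:1 to 3 dB above → 1 dBV.
Stage 2: 1 dBV is 7 dB over -6 dBV; at 5:1 that becomes 1.4 dB over, giving -4.6 dBV; +8 dB make-up → 3.4 dBV.
Stage 3: 3.4 dBV is 23.4 dB over -20 dBV; at 1.5:1 that becomes 15.6 dB over, giving -4.4 dBV.

-4.4 dBV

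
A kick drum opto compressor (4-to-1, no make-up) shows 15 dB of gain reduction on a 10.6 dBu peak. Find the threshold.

Let T be the threshold. Output overshoot = (input overshoot)/R, so -4.4 − T = (10.6 − T)/4.
4·(-4.4 − T) = 10.6 − T → 3·T = -17.6 − 10.6 = -28.2.
T = -28.2/3 = -9.4 dBu.

-9.4 dBu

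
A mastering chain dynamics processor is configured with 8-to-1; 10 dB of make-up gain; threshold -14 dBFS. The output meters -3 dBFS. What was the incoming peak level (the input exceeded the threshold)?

-6 dBFS

Before make-up, the level was -3 − 10 = -13 dBFS.
Post-compression overshoot = -13 − (-14) = 1 dB.
Undo the ratio: input overshoot = 1 × 8 = 8 dB, giving input = -6 dBFS.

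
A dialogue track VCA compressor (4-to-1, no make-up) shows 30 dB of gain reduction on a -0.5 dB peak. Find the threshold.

-40.5 dB

Input is 40 dB above T (since output overshoot × R = input overshoot: (-30.5 − T)·4 = -0.5 − T gives T = -40.5 dB).
Check: -40.5 + (-0.5 − (-40.5))/4 = -40.5 + 10 = -30.5 dB. ✓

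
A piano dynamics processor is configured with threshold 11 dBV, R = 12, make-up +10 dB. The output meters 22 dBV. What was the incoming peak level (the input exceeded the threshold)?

23 dBV

Stripping the +10 dB make-up gives 12 dBV at the gain stage.
Post-compression overshoot = 12 − 11 = 1 dB.
Before 12:1 compression the overshoot was 1 × 12 = 12 dB, so input = 11 + 12 = 23 dBV.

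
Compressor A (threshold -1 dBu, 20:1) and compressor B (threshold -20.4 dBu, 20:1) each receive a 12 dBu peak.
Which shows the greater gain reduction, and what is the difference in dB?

A: 13 dB over, compressed to 0.65 dB over, so 12.35 dB of GR.
B: 32.4 dB over, compressed to 1.62 dB over, so 30.78 dB of GR.
Difference: 18.43 dB in favour of B.

B, by 18.43 dB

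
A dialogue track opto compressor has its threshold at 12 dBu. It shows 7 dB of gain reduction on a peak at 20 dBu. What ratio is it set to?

Input overshoot = 20 − 12 = 8 dB.
Output overshoot = 8 − 7 = 1 dB.
Ratio = input overshoot / output overshoot = 8 / 1 = 8.

8:1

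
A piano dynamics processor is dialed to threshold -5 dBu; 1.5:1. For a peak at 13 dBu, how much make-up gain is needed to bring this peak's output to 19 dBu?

12 dB

Without make-up, output = threshold + overshoot/1.5 = -5 + 12 = 7 dBu.
Gap to target: 12 dB.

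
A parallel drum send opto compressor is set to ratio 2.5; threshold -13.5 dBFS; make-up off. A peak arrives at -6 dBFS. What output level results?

Overshoot: -6 − (-13.5) = 7.5 dB.
The 7.5 dB excess becomes 3 dB after 2.5:1 reduction.
Output = -13.5 + 3 = -10.5 dBFS.

-10.5 dBFS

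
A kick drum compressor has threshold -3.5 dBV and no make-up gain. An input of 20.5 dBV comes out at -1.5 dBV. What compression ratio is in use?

12:1

Input overshoot = 20.5 − (-3.5) = 24 dB; output overshoot = -1.5 − (-3.5) = 2 dB.
Ratio = 24 / 2 = 12.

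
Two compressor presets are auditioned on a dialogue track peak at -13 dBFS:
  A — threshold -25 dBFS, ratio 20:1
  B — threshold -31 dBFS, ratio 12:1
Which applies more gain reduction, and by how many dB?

B, by 5.1 dB

A: overshoot 12 dB → output overshoot 0.6 dB → GR 11.4 dB.
B: overshoot 18 dB → output overshoot 1.5 dB → GR 16.5 dB.
B applies 5.1 dB more gain reduction.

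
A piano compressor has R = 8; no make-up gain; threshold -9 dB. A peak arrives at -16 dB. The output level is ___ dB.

-16 dB is 7 dB below the -9 dB threshold, so no gain reduction is applied.
Output = input = -16 dB.

-16 dB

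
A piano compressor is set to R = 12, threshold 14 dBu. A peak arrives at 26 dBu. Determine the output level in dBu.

Overshoot: 26 − 14 = 12 dB.
The 12 dB excess becomes 1 dB after 12:1 reduction.
Output = 14 + 1 = 15 dBu.

15 dBu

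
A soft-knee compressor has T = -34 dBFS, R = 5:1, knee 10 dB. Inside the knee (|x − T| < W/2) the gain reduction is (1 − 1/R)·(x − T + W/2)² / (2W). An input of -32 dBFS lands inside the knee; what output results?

x − T + W/2 = -32 − (-34) + 5 = 7.
GR = (1 − 1/5) × 7² / 20 = 0.8 × 49 / 20 = 1.96 dB.
Output = -32 − 1.96 = -33.96 dBFS.

-33.96 dBFS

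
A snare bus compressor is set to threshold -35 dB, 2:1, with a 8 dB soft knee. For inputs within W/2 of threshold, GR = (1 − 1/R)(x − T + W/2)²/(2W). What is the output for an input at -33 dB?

-34.125 dB

x − T + W/2 = -33 − (-35) + 4 = 6.
GR = (1 − 1/2) × 6² / 16 = 0.5 × 36 / 16 = 1.125 dB.
Output = -33 − 1.125 = -34.125 dB.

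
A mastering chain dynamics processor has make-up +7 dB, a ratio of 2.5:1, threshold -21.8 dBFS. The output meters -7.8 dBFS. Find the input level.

-4.3 dBFS

Stripping the +7 dB make-up gives -14.8 dBFS at the gain stage.
That's 7 dB above the -21.8 dBFS threshold.
Undo the ratio: input overshoot = 7 × 2.5 = 17.5 dB, giving input = -4.3 dBFS.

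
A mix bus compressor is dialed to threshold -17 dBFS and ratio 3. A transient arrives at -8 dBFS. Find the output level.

-14 dBFS

The input is 9 dB above the -17 dBFS threshold.
At 3:1 the overshoot is divided by 3, leaving 3 dB above threshold.
That puts the output at -14 dBFS.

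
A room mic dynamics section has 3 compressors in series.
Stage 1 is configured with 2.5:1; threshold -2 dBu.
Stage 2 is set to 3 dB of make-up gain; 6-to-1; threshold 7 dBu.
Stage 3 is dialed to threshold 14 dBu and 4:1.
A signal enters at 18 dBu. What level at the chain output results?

Stage 1: 18 dBu is 20 dB over -2 dBu; at 2.5:1 that becomes 8 dB over, giving 6 dBu.
Stage 2: 6 dBu ≤ 7 dBu, so stage 2 doesn't engage; make-up brings it to 9 dBu.
Stage 3: 9 dBu ≤ 14 dBu, so stage 3 doesn't engage; output 9 dBu.

9 dBu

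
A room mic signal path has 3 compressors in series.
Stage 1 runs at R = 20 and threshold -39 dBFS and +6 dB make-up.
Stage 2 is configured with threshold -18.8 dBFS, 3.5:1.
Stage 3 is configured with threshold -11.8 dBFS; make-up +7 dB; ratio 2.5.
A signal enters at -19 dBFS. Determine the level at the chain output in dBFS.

-25 dBFS

Stage 1: 20 dB above -39 dBFS, reduced 20:1 to 1 dB above → -38 dBFS; +6 dB make-up → -32 dBFS.
Stage 2: -32 dBFS is at or below the -18.8 dBFS threshold — no compression; output -32 dBFS.
Stage 3: below threshold (-32 ≤ -11.8); passes unchanged; make-up brings it to -25 dBFS.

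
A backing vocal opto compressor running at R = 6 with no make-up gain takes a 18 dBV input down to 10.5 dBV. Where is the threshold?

Input is 9 dB above T (since output overshoot × R = input overshoot: (10.5 − T)·6 = 18 − T gives T = 9 dBV).
Check: 9 + (18 − 9)/6 = 9 + 1.5 = 10.5 dBV. ✓

9 dBV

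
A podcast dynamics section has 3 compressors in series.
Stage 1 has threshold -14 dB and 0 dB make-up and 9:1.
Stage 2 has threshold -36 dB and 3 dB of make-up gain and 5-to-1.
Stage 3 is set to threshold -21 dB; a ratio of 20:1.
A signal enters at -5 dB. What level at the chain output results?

-28.4 dB

Stage 1: -5 dB is 9 dB over -14 dB; at 9:1 that becomes 1 dB over, giving -13 dB.
Stage 2: -13 dB is 23 dB over -36 dB; at 5:1 that becomes 4.6 dB over, giving -31.4 dB; +3 dB make-up → -28.4 dB.
Stage 3: -28.4 dB is at or below the -21 dB threshold — no compression; output -28.4 dB.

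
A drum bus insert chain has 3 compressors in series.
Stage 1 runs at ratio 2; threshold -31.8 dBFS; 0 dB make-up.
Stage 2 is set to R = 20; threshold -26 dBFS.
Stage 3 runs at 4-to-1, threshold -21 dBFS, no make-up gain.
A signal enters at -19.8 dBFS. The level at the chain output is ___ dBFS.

-25.99 dBFS

Stage 1: 12 dB above -31.8 dBFS, reduced 2:1 to 6 dB above → -25.8 dBFS.
Stage 2: overshoot 0.2 dB → 0.2/20 = 0.01 dB → -25.99 dBFS.
Stage 3: -25.99 dBFS is at or below the -21 dBFS threshold — no compression; output -25.99 dBFS.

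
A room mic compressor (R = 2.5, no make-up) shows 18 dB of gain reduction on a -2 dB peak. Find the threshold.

Let T be the threshold. Output overshoot = (input overshoot)/R, so -20 − T = (-2 − T)/2.5.
2.5·(-20 − T) = -2 − T → 1.5·T = -50 − (-2) = -48.
T = -48/1.5 = -32 dB.

-32 dB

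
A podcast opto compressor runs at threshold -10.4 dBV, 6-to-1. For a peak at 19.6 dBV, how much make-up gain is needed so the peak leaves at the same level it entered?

Without make-up, output = threshold + overshoot/6 = -10.4 + 5 = -5.4 dBV.
Gap to target: 25 dB.

25 dB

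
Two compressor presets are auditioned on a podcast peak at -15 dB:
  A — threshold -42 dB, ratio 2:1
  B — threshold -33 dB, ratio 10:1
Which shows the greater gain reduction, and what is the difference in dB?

B, by 2.7 dB

A: GR = 27 − 27/2 = 13.5 dB.
B: GR = 18 − 18/10 = 16.2 dB.
B applies 2.7 dB more gain reduction.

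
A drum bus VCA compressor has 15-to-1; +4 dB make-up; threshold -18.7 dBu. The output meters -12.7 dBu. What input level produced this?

Remove make-up: -12.7 − 4 = -16.7 dBu.
The compressed level sits -16.7 − (-18.7) = 2 dB over threshold.
Before 15:1 compression the overshoot was 2 × 15 = 30 dB, so input = -18.7 + 30 = 11.3 dBu.

11.3 dBu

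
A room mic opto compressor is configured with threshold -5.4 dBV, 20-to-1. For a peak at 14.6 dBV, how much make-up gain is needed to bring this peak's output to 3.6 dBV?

The peak compresses to -5.4 + 20/20 = -4.4 dBV.
To reach 3.6 dBV requires 3.6 − (-4.4) = 8 dB of make-up.

8 dB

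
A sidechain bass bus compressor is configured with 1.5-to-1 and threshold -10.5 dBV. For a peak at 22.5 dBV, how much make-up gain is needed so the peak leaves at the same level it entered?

11 dB

The peak compresses to -10.5 + 33/1.5 = 11.5 dBV.
To reach 22.5 dBV requires 22.5 − 11.5 = 11 dB of make-up.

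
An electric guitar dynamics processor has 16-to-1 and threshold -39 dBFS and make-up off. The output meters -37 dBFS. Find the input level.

That's 2 dB above the -39 dBFS threshold.
Before 16:1 compression the overshoot was 2 × 16 = 32 dB, so input = -39 + 32 = -7 dBFS.

-7 dBFS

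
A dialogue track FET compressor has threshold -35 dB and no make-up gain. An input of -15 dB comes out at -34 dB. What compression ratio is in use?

20:1

Input overshoot = -15 − (-35) = 20 dB; output overshoot = -34 − (-35) = 1 dB.
Ratio = 20 / 1 = 20.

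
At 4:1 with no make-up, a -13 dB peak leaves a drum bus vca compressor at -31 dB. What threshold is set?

-37 dB

Input is 24 dB above T (since output overshoot × R = input overshoot: (-31 − T)·4 = -13 − T gives T = -37 dB).
Check: -37 + (-13 − (-37))/4 = -37 + 6 = -31 dB. ✓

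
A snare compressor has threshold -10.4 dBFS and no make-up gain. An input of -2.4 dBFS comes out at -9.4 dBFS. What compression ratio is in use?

Input overshoot = -2.4 − (-10.4) = 8 dB; output overshoot = -9.4 − (-10.4) = 1 dB.
Ratio = 8 / 1 = 8.

8:1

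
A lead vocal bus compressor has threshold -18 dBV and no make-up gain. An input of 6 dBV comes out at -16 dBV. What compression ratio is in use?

Input overshoot = 6 − (-18) = 24 dB; output overshoot = -16 − (-18) = 2 dB.
Ratio = 24 / 2 = 12.

12:1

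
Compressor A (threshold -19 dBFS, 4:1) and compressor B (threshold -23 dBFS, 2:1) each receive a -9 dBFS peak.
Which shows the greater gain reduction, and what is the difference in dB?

A: overshoot 10 dB → output overshoot 2.5 dB → GR 7.5 dB.
B: overshoot 14 dB → output overshoot 7 dB → GR 7 dB.
Difference: 0.5 dB in favour of A.

A, by 0.5 dB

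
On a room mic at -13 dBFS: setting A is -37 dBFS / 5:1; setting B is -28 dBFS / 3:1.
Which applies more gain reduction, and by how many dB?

A: 24 dB over, compressed to 4.8 dB over, so 19.2 dB of GR.
B: 15 dB over, compressed to 5 dB over, so 10 dB of GR.
Difference: 9.2 dB in favour of A.

A, by 9.2 dB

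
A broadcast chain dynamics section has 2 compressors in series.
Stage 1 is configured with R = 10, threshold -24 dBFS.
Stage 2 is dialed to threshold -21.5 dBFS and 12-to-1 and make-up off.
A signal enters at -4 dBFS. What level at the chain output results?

Stage 1: 20 dB above -24 dBFS, reduced 10:1 to 2 dB above → -22 dBFS.
Stage 2: -22 dBFS ≤ -21.5 dBFS, so stage 2 doesn't engage; output -22 dBFS.

-22 dBFS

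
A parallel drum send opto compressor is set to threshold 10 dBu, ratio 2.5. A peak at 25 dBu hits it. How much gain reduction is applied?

The signal is 15 dB above threshold.
At 2.5:1, output sits 15/2.5 = 6 dB above threshold.
Gain reduction = 15 − 6 = 9 dB.

9 dB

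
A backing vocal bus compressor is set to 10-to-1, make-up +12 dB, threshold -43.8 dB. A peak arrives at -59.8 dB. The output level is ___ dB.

-47.8 dB

-59.8 dB is 16 dB below the -43.8 dB threshold, so no gain reduction is applied.
Make-up gain adds 12 dB: -59.8 + 12 = -47.8 dB.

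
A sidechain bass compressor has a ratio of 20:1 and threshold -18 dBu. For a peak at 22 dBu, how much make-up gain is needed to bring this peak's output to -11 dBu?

5 dB

Without make-up, output = threshold + overshoot/20 = -18 + 2 = -16 dBu.
Gap to target: 5 dB.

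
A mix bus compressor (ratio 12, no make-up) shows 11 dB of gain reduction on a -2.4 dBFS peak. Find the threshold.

-14.4 dBFS

Input is 12 dB above T (since output overshoot × R = input overshoot: (-13.4 − T)·12 = -2.4 − T gives T = -14.4 dBFS).
Check: -14.4 + (-2.4 − (-14.4))/12 = -14.4 + 1 = -13.4 dBFS. ✓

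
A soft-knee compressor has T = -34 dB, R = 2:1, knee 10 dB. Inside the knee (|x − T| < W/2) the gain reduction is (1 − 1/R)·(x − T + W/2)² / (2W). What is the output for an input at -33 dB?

-33.9 dB

x − T + W/2 = -33 − (-34) + 5 = 6.
GR = (1 − 1/2) × 6² / 20 = 0.5 × 36 / 20 = 0.9 dB.
Output = -33 − 0.9 = -33.9 dB.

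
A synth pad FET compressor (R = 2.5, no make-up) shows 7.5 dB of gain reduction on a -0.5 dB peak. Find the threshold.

Gain reduction = -0.5 − (-8) = 7.5 dB; output overshoot = GR / (R − 1) = 7.5 / 1.5 = 5 dB.
Threshold = output − output overshoot = -8 − 5 = -13 dB.

-13 dB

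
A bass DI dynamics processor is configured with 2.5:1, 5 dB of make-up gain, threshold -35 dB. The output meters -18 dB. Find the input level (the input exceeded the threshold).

-5 dB

Before make-up, the level was -18 − 5 = -23 dB.
That's 12 dB above the -35 dB threshold.
Before 2.5:1 compression the overshoot was 12 × 2.5 = 30 dB, so input = -35 + 30 = -5 dB.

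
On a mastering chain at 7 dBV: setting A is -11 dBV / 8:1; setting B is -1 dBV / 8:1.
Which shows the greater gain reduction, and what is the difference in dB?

A: 18 dB over, compressed to 2.25 dB over, so 15.75 dB of GR.
B: 8 dB over, compressed to 1 dB over, so 7 dB of GR.
Difference: 8.75 dB in favour of A.

A, by 8.75 dB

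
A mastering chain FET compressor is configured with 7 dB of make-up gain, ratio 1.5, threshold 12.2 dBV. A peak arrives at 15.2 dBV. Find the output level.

21.2 dBV

The input is 3 dB above the 12.2 dBV threshold.
1.5:1 compression reduces that to 3/1.5 = 2 dB over.
That puts the output at 14.2 dBV; make-up adds 7 dB, giving 21.2 dBV.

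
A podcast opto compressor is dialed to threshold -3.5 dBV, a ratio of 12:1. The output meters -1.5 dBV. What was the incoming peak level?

20.5 dBV

The compressed level sits -1.5 − (-3.5) = 2 dB over threshold.
Undo the ratio: input overshoot = 2 × 12 = 24 dB, giving input = 20.5 dBV.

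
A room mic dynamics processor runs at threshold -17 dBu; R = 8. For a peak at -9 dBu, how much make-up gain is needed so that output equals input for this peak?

Overshoot 8 dB → 8/8 = 1 dB after compression, so the compressed level is -17 + 1 = -16 dBu.
Make-up = target − compressed = -9 − (-16) = 7 dB.

7 dB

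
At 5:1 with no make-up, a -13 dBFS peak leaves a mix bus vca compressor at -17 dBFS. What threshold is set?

Input is 5 dB above T (since output overshoot × R = input overshoot: (-17 − T)·5 = -13 − T gives T = -18 dBFS).
Check: -18 + (-13 − (-18))/5 = -18 + 1 = -17 dBFS. ✓

-18 dBFS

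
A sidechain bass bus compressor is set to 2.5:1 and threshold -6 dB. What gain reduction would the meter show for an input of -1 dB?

Overshoot = -1 − (-6) = 5 dB.
At 2.5:1, output sits 5/2.5 = 2 dB above threshold.
Gain reduction = 5 − 2 = 3 dB.

3 dB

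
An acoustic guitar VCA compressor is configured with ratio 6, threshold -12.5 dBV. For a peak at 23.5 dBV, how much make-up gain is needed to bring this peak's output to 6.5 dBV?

Without make-up, output = threshold + overshoot/6 = -12.5 + 6 = -6.5 dBV.
Gap to target: 13 dB.

13 dB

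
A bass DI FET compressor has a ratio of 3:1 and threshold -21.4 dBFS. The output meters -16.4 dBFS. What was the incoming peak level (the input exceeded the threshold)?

The compressed level sits -16.4 − (-21.4) = 5 dB over threshold.
Input overshoot = R × output overshoot = 15 dB → input = -21.4 + 15 = -6.4 dBFS.

-6.4 dBFS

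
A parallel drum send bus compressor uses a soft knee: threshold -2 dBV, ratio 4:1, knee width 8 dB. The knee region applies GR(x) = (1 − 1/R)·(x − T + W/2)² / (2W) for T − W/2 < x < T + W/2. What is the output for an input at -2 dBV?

-2.75 dBV

x − T + W/2 = -2 − (-2) + 4 = 4.
GR = (1 − 1/4) × 4² / 16 = 0.75 × 16 / 16 = 0.75 dB.
Output = -2 − 0.75 = -2.75 dBV.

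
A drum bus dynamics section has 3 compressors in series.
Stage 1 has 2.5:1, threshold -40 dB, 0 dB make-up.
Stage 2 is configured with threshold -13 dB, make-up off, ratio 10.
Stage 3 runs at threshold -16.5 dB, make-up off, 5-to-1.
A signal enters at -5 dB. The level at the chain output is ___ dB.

Stage 1: -5 dB is 35 dB over -40 dB; at 2.5:1 that becomes 14 dB over, giving -26 dB.
Stage 2: below threshold (-26 ≤ -13); passes unchanged; output -26 dB.
Stage 3: below threshold (-26 ≤ -16.5); passes unchanged; output -26 dB.

-26 dB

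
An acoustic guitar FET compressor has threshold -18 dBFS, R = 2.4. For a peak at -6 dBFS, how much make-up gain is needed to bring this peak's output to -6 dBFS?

7 dB

Overshoot 12 dB → 12/2.4 = 5 dB after compression, so the compressed level is -18 + 5 = -13 dBFS.
Make-up = target − compressed = -6 − (-13) = 7 dB.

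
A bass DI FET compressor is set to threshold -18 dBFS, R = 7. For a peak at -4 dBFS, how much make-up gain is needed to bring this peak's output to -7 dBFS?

Without make-up, output = threshold + overshoot/7 = -18 + 2 = -16 dBFS.
Gap to target: 9 dB.

9 dB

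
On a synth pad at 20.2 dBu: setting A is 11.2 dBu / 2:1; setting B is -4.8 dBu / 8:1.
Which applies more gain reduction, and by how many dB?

A: GR = 9 − 9/2 = 4.5 dB.
B: GR = 25 − 25/8 = 21.875 dB.
Difference: 17.375 dB in favour of B.

B, by 17.375 dB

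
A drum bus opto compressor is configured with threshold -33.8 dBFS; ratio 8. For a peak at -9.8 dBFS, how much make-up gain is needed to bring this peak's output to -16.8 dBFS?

14 dB

The peak compresses to -33.8 + 24/8 = -30.8 dBFS.
To reach -16.8 dBFS requires -16.8 − (-30.8) = 14 dB of make-up.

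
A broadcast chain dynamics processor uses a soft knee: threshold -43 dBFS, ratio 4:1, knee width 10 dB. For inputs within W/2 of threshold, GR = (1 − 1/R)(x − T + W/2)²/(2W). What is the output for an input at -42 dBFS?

x − T + W/2 = -42 − (-43) + 5 = 6.
GR = (1 − 1/4) × 6² / 20 = 0.75 × 36 / 20 = 1.35 dB.
Output = -42 − 1.35 = -43.35 dBFS.

-43.35 dBFS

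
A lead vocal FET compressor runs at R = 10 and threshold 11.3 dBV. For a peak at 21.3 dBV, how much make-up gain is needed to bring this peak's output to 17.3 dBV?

5 dB

Without make-up, output = threshold + overshoot/10 = 11.3 + 1 = 12.3 dBV.
Gap to target: 5 dB.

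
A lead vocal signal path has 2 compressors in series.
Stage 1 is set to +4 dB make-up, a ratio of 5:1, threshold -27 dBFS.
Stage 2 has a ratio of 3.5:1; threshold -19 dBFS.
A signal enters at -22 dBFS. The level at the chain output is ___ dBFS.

Stage 1: overshoot 5 dB → 5/5 = 1 dB → -26 dBFS; +4 dB make-up → -22 dBFS.
Stage 2: below threshold (-22 ≤ -19); passes unchanged; output -22 dBFS.

-22 dBFS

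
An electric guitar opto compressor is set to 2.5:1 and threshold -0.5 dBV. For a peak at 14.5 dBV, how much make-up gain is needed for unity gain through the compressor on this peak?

9 dB

Overshoot 15 dB → 15/2.5 = 6 dB after compression, so the compressed level is -0.5 + 6 = 5.5 dBV.
Make-up = target − compressed = 14.5 − 5.5 = 9 dB.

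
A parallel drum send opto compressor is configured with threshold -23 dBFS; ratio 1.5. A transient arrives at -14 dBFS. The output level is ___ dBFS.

-17 dBFS

-14 dBFS sits 9 dB over threshold.
1.5:1 compression reduces that to 9/1.5 = 6 dB over.
So the level is -23 + 6 = -17 dBFS.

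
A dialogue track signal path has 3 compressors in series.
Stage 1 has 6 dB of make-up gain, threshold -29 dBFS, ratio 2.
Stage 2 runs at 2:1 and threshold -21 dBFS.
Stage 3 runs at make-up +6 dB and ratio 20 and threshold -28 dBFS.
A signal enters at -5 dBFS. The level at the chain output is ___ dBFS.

-21.4 dBFS

Stage 1: 24 dB above -29 dBFS, reduced 2:1 to 12 dB above → -17 dBFS; +6 dB make-up → -11 dBFS.
Stage 2: -11 dBFS is 10 dB over -21 dBFS; at 2:1 that becomes 5 dB over, giving -16 dBFS.
Stage 3: 12 dB above -28 dBFS, reduced 20:1 to 0.6 dB above → -27.4 dBFS; +6 dB make-up → -21.4 dBFS.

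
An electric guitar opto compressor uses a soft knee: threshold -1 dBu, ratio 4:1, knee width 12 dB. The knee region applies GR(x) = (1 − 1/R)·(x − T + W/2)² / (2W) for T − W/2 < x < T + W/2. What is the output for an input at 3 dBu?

-0.125 dBu

x − T + W/2 = 3 − (-1) + 6 = 10.
GR = (1 − 1/4) × 10² / 24 = 0.75 × 100 / 24 = 3.125 dB.
Output = 3 − 3.125 = -0.125 dBu.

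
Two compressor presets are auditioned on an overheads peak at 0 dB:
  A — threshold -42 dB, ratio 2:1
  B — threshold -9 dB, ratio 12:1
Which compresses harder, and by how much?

A: GR = 42 − 42/2 = 21 dB.
B: GR = 9 − 9/12 = 8.25 dB.
A applies 12.75 dB more gain reduction.

A, by 12.75 dB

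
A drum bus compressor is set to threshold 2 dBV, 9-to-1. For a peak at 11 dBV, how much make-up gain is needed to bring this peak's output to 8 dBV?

5 dB

Without make-up, output = threshold + overshoot/9 = 2 + 1 = 3 dBV.
Gap to target: 5 dB.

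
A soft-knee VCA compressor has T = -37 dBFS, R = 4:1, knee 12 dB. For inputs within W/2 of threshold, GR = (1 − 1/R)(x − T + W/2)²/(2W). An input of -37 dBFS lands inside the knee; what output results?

-38.125 dBFS

x − T + W/2 = -37 − (-37) + 6 = 6.
GR = (1 − 1/4) × 6² / 24 = 0.75 × 36 / 24 = 1.125 dB.
Output = -37 − 1.125 = -38.125 dBFS.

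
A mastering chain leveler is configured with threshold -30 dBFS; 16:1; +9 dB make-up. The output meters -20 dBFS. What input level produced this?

-14 dBFS

Stripping the +9 dB make-up gives -29 dBFS at the gain stage.
Post-compression overshoot = -29 − (-30) = 1 dB.
Undo the ratio: input overshoot = 1 × 16 = 16 dB, giving input = -14 dBFS.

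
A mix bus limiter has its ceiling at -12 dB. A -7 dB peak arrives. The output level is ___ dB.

The limiter clamps the peak to its -12 dB ceiling.

-12 dB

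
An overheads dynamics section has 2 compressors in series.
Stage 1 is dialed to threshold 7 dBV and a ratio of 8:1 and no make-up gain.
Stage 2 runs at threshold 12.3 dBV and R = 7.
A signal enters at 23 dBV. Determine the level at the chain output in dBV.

9 dBV

Stage 1: overshoot 16 dB → 16/8 = 2 dB → 9 dBV.
Stage 2: 9 dBV is at or below the 12.3 dBV threshold — no compression; output 9 dBV.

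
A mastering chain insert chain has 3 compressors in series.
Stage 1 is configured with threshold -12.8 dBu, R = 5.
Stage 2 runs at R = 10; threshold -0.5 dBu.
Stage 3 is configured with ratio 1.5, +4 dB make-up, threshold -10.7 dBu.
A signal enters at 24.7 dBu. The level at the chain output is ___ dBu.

Stage 1: 37.5 dB above -12.8 dBu, reduced 5:1 to 7.5 dB above → -5.3 dBu.
Stage 2: below threshold (-5.3 ≤ -0.5); passes unchanged; output -5.3 dBu.
Stage 3: 5.4 dB above -10.7 dBu, reduced 1.5:1 to 3.6 dB above → -7.1 dBu; +4 dB make-up → -3.1 dBu.

-3.1 dBu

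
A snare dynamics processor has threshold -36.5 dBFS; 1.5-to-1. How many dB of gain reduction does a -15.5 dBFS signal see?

Overshoot = -15.5 − (-36.5) = 21 dB.
After 1.5:1 compression the overshoot becomes 21/1.5 = 14 dB.
GR = overshoot in − overshoot out = 21 − 14 = 7 dB.

7 dB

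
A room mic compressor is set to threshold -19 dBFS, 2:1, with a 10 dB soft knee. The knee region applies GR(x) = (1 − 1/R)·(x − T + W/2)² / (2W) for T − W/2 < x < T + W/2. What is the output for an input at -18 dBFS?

x − T + W/2 = -18 − (-19) + 5 = 6.
GR = (1 − 1/2) × 6² / 20 = 0.5 × 36 / 20 = 0.9 dB.
Output = -18 − 0.9 = -18.9 dBFS.

-18.9 dBFS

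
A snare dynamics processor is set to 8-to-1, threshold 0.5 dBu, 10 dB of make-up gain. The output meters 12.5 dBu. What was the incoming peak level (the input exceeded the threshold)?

16.5 dBu

Remove make-up: 12.5 − 10 = 2.5 dBu.
The compressed level sits 2.5 − 0.5 = 2 dB over threshold.
Input overshoot = R × output overshoot = 16 dB → input = 0.5 + 16 = 16.5 dBu.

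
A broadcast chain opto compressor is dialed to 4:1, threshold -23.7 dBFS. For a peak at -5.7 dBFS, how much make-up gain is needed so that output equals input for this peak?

13.5 dB

The peak compresses to -23.7 + 18/4 = -19.2 dBFS.
To reach -5.7 dBFS requires -5.7 − (-19.2) = 13.5 dB of make-up.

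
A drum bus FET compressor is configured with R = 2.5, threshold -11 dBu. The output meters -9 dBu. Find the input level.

-6 dBu

That's 2 dB above the -11 dBu threshold.
Input overshoot = R × output overshoot = 5 dB → input = -11 + 5 = -6 dBu.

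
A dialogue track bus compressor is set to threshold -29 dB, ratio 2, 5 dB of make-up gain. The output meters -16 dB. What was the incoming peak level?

-13 dB

Stripping the +5 dB make-up gives -21 dB at the gain stage.
The compressed level sits -21 − (-29) = 8 dB over threshold.
Undo the ratio: input overshoot = 8 × 2 = 16 dB, giving input = -13 dB.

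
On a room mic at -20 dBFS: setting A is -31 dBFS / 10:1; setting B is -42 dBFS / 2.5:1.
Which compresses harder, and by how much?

A: 11 dB over, compressed to 1.1 dB over, so 9.9 dB of GR.
B: 22 dB over, compressed to 8.8 dB over, so 13.2 dB of GR.
B reduces 3.3 dB more.

B, by 3.3 dB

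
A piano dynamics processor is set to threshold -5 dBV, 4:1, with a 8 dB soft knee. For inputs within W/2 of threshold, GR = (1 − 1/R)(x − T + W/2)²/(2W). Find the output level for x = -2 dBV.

x − T + W/2 = -2 − (-5) + 4 = 7.
GR = (1 − 1/4) × 7² / 16 = 0.75 × 49 / 16 = 2.296875 dB.
Output = -2 − 2.296875 = -4.296875 dBV.

-4.296875 dBV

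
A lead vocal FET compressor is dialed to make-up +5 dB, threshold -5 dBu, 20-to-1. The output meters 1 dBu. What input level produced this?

Stripping the +5 dB make-up gives -4 dBu at the gain stage.
Post-compression overshoot = -4 − (-5) = 1 dB.
Before 20:1 compression the overshoot was 1 × 20 = 20 dB, so input = -5 + 20 = 15 dBu.

15 dBu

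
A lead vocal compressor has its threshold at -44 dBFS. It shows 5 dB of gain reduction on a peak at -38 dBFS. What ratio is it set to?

6:1

Input overshoot = -38 − (-44) = 6 dB.
Output overshoot = 6 − 5 = 1 dB.
Ratio = input overshoot / output overshoot = 6 / 1 = 6.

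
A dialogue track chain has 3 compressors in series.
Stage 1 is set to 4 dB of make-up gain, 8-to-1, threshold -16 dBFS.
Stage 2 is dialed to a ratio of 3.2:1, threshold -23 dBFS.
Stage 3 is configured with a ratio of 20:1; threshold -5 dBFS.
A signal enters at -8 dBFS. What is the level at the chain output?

-19.25 dBFS

Stage 1: 8 dB above -16 dBFS, reduced 8:1 to 1 dB above → -15 dBFS; +4 dB make-up → -11 dBFS.
Stage 2: overshoot 12 dB → 12/3.2 = 3.75 dB → -19.25 dBFS.
Stage 3: below threshold (-19.25 ≤ -5); passes unchanged; output -19.25 dBFS.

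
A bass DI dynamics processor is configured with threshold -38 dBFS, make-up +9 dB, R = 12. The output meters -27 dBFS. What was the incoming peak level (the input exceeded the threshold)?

Before make-up, the level was -27 − 9 = -36 dBFS.
Post-compression overshoot = -36 − (-38) = 2 dB.
Before 12:1 compression the overshoot was 2 × 12 = 24 dB, so input = -38 + 24 = -14 dBFS.

-14 dBFS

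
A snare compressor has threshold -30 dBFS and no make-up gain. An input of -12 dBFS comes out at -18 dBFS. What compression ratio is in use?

1.5:1

Input overshoot = -12 − (-30) = 18 dB; output overshoot = -18 − (-30) = 12 dB.
Ratio = 18 / 12 = 1.5.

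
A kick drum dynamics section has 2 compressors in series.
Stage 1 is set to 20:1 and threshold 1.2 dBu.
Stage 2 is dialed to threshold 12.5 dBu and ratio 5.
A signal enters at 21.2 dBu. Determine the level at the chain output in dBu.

2.2 dBu

Stage 1: 21.2 dBu is 20 dB over 1.2 dBu; at 20:1 that becomes 1 dB over, giving 2.2 dBu.
Stage 2: 2.2 dBu ≤ 12.5 dBu, so stage 2 doesn't engage; output 2.2 dBu.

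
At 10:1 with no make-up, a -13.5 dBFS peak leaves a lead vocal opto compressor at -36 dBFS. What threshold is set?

-38.5 dBFS

Gain reduction = -13.5 − (-36) = 22.5 dB; output overshoot = GR / (R − 1) = 22.5 / 9 = 2.5 dB.
Threshold = output − output overshoot = -36 − 2.5 = -38.5 dBFS.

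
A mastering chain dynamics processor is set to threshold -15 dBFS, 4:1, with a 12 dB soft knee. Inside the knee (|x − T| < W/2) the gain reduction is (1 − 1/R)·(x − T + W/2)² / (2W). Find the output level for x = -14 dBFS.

x − T + W/2 = -14 − (-15) + 6 = 7.
GR = (1 − 1/4) × 7² / 24 = 0.75 × 49 / 24 = 1.53125 dB.
Output = -14 − 1.53125 = -15.53125 dBFS.

-15.53125 dBFS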